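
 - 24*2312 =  - 55488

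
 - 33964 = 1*( - 33964)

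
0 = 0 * 7106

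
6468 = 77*84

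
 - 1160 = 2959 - 4119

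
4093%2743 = 1350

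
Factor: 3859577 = 677^1*5701^1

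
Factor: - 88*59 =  - 2^3*11^1*59^1=- 5192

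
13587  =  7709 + 5878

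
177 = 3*59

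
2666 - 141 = 2525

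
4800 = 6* 800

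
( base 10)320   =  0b101000000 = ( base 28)bc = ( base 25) CK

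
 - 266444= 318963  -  585407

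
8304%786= 444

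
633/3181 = 633/3181 = 0.20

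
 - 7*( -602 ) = 4214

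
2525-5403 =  - 2878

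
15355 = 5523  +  9832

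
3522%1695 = 132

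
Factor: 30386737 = 137^1*293^1*757^1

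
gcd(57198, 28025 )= 1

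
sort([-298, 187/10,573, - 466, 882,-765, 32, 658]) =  [ - 765,-466 , - 298, 187/10, 32,573 , 658, 882] 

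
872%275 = 47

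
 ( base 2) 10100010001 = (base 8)2421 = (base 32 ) 18h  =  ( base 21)2jg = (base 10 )1297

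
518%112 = 70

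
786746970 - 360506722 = 426240248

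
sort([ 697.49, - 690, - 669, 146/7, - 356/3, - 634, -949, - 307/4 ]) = [ - 949, - 690, - 669, - 634 , - 356/3, - 307/4,146/7, 697.49] 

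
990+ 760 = 1750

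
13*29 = 377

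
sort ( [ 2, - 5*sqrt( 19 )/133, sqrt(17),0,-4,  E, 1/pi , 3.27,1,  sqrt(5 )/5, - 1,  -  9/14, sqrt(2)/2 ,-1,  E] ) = [ - 4,-1, - 1, - 9/14, - 5*sqrt(19 )/133, 0 , 1/pi,sqrt( 5)/5,sqrt( 2) /2, 1,2, E, E,3.27,sqrt(17)] 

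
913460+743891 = 1657351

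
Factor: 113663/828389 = 11^1 * 821^(  -  1)*1009^(-1 )*10333^1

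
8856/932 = 2214/233 = 9.50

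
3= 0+3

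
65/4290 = 1/66 = 0.02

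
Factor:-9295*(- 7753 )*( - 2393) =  - 172449475055  =  - 5^1*11^1*13^2*2393^1*7753^1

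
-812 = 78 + -890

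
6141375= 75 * 81885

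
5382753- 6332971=-950218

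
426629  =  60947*7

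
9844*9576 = 94266144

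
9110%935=695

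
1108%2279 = 1108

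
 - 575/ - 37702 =575/37702 = 0.02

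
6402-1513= 4889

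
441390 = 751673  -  310283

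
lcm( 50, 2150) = 2150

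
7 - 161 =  - 154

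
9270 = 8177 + 1093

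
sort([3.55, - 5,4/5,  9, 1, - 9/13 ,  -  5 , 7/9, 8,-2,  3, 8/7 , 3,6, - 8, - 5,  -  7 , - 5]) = [ - 8, - 7,-5, - 5, -5 , - 5,  -  2,-9/13, 7/9,4/5 , 1,8/7,3, 3 , 3.55 , 6, 8,9 ]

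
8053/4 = 8053/4 = 2013.25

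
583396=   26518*22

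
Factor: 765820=2^2*5^1*11^1 * 59^2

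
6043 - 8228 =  -2185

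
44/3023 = 44/3023 = 0.01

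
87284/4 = 21821= 21821.00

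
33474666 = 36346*921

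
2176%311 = 310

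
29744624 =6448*4613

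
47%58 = 47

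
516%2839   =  516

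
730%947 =730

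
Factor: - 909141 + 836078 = -73063^1 = -  73063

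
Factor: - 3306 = -2^1*3^1*19^1 * 29^1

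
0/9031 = 0  =  0.00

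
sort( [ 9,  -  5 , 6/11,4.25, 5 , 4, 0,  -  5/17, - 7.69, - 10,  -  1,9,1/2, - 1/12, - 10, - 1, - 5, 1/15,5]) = [ - 10, - 10,-7.69 , - 5, - 5,  -  1,  -  1, -5/17,-1/12, 0,  1/15, 1/2,6/11 , 4 , 4.25,  5,5,  9,  9]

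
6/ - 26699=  - 1 +26693/26699 = -0.00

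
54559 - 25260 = 29299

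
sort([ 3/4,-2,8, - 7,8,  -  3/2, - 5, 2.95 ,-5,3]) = [ - 7 ,  -  5,  -  5  , - 2, - 3/2 , 3/4, 2.95,3, 8,8]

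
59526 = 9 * 6614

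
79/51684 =79/51684 = 0.00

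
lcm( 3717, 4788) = 282492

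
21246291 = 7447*2853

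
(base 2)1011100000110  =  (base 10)5894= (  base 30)6GE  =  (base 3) 22002022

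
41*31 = 1271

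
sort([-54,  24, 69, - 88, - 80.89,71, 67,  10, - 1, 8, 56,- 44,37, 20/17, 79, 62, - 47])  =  [ - 88, - 80.89, - 54, - 47, - 44, - 1, 20/17, 8, 10, 24 , 37,  56, 62, 67,69,71, 79]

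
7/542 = 7/542= 0.01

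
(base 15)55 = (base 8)120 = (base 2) 1010000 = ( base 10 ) 80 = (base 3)2222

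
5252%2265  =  722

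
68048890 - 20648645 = 47400245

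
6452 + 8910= 15362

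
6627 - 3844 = 2783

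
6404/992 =6 + 113/248 =6.46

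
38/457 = 38/457 =0.08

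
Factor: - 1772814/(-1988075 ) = 2^1*3^1*5^ ( - 2 )*19^1*281^( - 1 )*283^ ( - 1 )*15551^1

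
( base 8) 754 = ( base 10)492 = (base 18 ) 196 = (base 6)2140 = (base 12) 350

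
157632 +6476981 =6634613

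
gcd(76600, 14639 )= 1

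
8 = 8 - 0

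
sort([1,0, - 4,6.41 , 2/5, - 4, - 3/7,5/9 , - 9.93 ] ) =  [ - 9.93, - 4, - 4,-3/7,0,2/5,5/9,1, 6.41]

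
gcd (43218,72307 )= 1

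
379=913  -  534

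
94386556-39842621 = 54543935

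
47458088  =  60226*788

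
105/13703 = 105/13703 =0.01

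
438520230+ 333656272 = 772176502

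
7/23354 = 7/23354=0.00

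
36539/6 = 36539/6=6089.83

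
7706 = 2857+4849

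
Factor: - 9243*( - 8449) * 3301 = 3^2 * 7^1* 13^1*17^1*71^1*79^1*3301^1=257788647207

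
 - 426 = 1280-1706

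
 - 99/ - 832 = 99/832=0.12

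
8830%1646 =600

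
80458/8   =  10057  +  1/4 = 10057.25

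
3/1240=3/1240 = 0.00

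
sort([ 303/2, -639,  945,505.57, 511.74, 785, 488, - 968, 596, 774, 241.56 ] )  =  [ - 968, - 639,  303/2,241.56, 488,  505.57,511.74,596, 774, 785,945]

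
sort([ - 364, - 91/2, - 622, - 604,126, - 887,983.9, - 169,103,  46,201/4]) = [ - 887, - 622, - 604, - 364, - 169,-91/2,46,201/4,103,126,983.9]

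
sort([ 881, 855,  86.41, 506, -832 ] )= [ - 832,86.41, 506 , 855, 881]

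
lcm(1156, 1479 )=100572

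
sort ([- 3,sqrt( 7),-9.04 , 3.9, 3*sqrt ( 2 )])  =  [ - 9.04,-3,sqrt(7), 3.9, 3*sqrt( 2 )]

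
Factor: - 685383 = - 3^1*228461^1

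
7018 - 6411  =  607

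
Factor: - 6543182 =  - 2^1*19^1*409^1*421^1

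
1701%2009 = 1701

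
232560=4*58140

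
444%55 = 4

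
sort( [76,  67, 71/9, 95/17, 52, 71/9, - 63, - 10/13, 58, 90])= [ - 63, - 10/13,95/17,71/9, 71/9, 52, 58,67, 76,90]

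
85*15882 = 1349970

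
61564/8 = 15391/2 = 7695.50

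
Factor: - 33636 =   -  2^2*3^1 * 2803^1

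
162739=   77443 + 85296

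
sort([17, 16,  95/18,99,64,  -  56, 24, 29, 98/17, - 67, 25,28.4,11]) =[ - 67, - 56, 95/18, 98/17,11,16  ,  17,24,25,  28.4,29, 64, 99 ]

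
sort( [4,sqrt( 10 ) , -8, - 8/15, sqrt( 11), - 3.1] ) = [ - 8, - 3.1, - 8/15,  sqrt( 10), sqrt(11),4] 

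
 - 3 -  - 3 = 0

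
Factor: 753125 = 5^5*241^1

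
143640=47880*3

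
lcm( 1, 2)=2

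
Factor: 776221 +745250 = 1521471 =3^1 * 7^1 * 53^1 * 1367^1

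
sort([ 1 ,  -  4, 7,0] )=[ - 4, 0,  1,7 ] 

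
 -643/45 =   -  15 + 32/45 = - 14.29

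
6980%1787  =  1619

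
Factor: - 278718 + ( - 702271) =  - 19^1*51631^1= - 980989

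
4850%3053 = 1797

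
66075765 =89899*735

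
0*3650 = 0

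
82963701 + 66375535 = 149339236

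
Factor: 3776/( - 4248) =-2^3*3^( - 2)= -  8/9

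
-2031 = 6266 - 8297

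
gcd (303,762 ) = 3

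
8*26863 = 214904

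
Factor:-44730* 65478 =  - 2928830940 = - 2^2*3^3*5^1*7^2*71^1*1559^1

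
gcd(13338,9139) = 247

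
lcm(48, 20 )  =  240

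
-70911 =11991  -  82902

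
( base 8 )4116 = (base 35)1pq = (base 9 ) 2822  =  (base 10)2126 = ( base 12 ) 1292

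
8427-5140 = 3287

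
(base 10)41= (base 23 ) 1i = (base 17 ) 27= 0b101001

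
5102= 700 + 4402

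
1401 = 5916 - 4515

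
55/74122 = 55/74122 = 0.00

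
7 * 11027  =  77189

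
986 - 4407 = - 3421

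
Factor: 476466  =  2^1*3^1*79411^1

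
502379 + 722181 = 1224560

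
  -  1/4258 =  - 1+4257/4258 = - 0.00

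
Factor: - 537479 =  - 109^1 * 4931^1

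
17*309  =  5253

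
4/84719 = 4/84719 = 0.00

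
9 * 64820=583380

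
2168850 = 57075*38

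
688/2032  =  43/127 = 0.34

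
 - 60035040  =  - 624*96210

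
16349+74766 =91115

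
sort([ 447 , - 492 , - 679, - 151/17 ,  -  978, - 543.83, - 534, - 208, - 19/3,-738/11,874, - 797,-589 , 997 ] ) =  [ -978,-797, - 679,-589, - 543.83 ,-534 , - 492  , - 208, - 738/11,-151/17,- 19/3,447, 874,997] 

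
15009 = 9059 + 5950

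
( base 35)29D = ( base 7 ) 11046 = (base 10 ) 2778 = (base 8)5332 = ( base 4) 223122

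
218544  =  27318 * 8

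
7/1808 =7/1808=0.00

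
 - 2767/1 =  - 2767 =- 2767.00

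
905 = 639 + 266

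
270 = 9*30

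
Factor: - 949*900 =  - 854100 = - 2^2*3^2*5^2 * 13^1 *73^1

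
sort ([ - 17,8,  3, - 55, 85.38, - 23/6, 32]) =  [-55, - 17,-23/6,3, 8, 32,85.38 ] 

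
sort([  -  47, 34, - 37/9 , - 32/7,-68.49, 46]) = [ - 68.49 , - 47, - 32/7,-37/9,34, 46]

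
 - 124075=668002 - 792077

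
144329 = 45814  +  98515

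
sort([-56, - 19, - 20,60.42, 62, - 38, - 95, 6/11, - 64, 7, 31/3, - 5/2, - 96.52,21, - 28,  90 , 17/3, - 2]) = [ - 96.52, - 95 ,  -  64, -56, - 38, - 28, - 20,- 19, - 5/2, - 2, 6/11,17/3 , 7, 31/3, 21, 60.42, 62,90]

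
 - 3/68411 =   -  3/68411=- 0.00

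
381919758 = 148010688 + 233909070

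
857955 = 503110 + 354845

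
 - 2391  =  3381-5772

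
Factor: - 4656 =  - 2^4 *3^1*97^1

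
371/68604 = 371/68604 = 0.01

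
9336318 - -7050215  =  16386533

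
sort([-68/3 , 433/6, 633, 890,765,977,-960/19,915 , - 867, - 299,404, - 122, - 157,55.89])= [  -  867, - 299, - 157,  -  122, - 960/19, - 68/3, 55.89,433/6,  404,633, 765 , 890, 915, 977]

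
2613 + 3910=6523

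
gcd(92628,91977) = 93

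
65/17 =65/17 = 3.82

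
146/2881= 146/2881 = 0.05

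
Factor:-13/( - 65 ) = 1/5 = 5^ ( - 1) 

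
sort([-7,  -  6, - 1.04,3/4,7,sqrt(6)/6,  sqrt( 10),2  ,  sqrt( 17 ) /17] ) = [ - 7, - 6, - 1.04,sqrt( 17 )/17,  sqrt( 6)/6, 3/4, 2,sqrt ( 10 ),7]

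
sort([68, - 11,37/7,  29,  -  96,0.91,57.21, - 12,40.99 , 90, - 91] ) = [ - 96, - 91, -12, - 11,0.91,37/7,  29,  40.99,57.21,68,90]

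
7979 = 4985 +2994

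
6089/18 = 338 + 5/18 = 338.28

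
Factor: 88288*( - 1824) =  -  2^10*3^1*19^1*31^1 *89^1 =-161037312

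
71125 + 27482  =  98607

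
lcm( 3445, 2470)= 130910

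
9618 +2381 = 11999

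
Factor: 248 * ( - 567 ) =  - 2^3*3^4*7^1*31^1 = - 140616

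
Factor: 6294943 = 29^1*131^1*1657^1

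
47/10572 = 47/10572 =0.00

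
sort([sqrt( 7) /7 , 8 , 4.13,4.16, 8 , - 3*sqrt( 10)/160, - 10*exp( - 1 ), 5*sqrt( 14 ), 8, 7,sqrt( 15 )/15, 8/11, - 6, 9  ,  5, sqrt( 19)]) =[ - 6, - 10 * exp(  -  1), - 3*sqrt( 10 ) /160, sqrt(15 )/15, sqrt( 7) /7,8/11,4.13, 4.16, sqrt(19), 5, 7,8,8,  8,9, 5 * sqrt(14)]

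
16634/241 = 16634/241 = 69.02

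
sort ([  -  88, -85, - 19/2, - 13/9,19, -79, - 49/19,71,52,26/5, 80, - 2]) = [-88,-85,  -  79, - 19/2,-49/19,-2, - 13/9,26/5,19, 52,71, 80]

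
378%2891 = 378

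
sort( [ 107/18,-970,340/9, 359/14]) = [  -  970, 107/18,359/14, 340/9]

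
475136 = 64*7424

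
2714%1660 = 1054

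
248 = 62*4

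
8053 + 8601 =16654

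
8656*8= 69248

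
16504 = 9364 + 7140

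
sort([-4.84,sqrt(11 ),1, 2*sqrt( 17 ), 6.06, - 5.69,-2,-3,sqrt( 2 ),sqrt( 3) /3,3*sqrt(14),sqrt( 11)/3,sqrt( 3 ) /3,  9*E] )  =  [ - 5.69, - 4.84 , - 3,-2,sqrt( 3 )/3,sqrt( 3 )/3,1,sqrt ( 11 )/3,sqrt( 2 ),sqrt(11), 6.06, 2*sqrt(17 ), 3*sqrt( 14 ),9*E ] 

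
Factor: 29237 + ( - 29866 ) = -17^1 *37^1  =  -  629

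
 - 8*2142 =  - 17136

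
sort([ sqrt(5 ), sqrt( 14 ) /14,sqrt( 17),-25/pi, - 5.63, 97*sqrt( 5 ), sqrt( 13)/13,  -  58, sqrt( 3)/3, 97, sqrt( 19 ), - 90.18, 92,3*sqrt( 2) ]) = [ - 90.18, - 58,  -  25/pi,  -  5.63,sqrt(14 ) /14,  sqrt( 13 ) /13, sqrt( 3 ) /3,sqrt( 5), sqrt( 17 ), 3*sqrt(2), sqrt ( 19 ),92, 97,97*sqrt( 5) ]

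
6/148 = 3/74  =  0.04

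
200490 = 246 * 815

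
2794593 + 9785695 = 12580288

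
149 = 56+93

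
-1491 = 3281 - 4772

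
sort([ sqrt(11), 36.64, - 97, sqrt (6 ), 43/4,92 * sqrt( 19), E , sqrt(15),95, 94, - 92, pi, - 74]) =[-97,  -  92, - 74,  sqrt(6) , E, pi, sqrt(11 ), sqrt(15 ), 43/4,36.64, 94, 95, 92*sqrt(19) ]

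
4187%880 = 667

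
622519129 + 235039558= 857558687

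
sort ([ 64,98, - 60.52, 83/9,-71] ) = [-71,-60.52, 83/9,64, 98 ]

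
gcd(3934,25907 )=7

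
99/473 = 9/43= 0.21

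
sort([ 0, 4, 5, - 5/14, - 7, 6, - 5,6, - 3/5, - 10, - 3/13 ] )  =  [ - 10 , - 7, - 5,- 3/5,-5/14,  -  3/13, 0,4,5,6, 6] 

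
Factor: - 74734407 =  - 3^5*11^1 * 73^1*383^1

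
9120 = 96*95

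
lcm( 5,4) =20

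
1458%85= 13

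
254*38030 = 9659620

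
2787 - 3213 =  - 426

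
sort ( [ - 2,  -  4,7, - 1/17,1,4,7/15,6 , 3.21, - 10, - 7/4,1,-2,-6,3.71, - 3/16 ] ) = [ - 10, - 6,  -  4, - 2, - 2,-7/4,  -  3/16, - 1/17, 7/15,1 , 1,3.21, 3.71, 4,6, 7] 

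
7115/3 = 2371 + 2/3 = 2371.67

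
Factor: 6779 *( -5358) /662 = -3^1 * 19^1*47^1*331^( - 1) * 6779^1 = - 18160941/331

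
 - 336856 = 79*( - 4264)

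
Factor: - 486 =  - 2^1*3^5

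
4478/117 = 38 + 32/117 = 38.27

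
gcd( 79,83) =1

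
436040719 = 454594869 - 18554150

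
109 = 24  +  85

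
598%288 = 22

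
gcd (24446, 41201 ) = 1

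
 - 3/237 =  - 1 + 78/79 = - 0.01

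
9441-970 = 8471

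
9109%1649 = 864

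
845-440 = 405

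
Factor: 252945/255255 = 219/221 = 3^1 * 13^( - 1 )*17^(-1)*73^1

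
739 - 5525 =-4786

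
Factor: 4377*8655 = 37882935 = 3^2 * 5^1*577^1*  1459^1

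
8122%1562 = 312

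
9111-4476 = 4635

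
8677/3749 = 8677/3749 = 2.31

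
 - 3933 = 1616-5549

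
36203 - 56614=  - 20411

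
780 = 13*60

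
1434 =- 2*( - 717 ) 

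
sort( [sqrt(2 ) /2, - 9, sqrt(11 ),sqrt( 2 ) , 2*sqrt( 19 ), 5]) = [-9,sqrt(2 ) /2,sqrt(2 ),sqrt(11 ), 5,2*sqrt(19 )]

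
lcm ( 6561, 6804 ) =183708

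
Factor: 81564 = 2^2*3^1*7^1*971^1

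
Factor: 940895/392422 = 2^( - 1)*5^1 * 37^ ( - 1)*5303^(-1)*188179^1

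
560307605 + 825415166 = 1385722771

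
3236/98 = 1618/49 = 33.02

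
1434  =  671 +763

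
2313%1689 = 624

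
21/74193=1/3533 = 0.00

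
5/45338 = 5/45338 = 0.00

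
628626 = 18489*34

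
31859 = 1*31859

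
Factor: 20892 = 2^2 * 3^1*1741^1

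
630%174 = 108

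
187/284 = 187/284 = 0.66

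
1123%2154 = 1123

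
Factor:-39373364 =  - 2^2*307^1 * 32063^1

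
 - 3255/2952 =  - 2+883/984 =-1.10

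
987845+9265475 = 10253320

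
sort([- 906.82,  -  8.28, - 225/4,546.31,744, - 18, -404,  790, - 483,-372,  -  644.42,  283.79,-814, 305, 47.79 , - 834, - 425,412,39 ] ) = [ - 906.82, - 834, - 814 , - 644.42, - 483, - 425,-404, - 372,-225/4, - 18, - 8.28,39,47.79, 283.79,305, 412,546.31 , 744,790] 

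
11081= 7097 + 3984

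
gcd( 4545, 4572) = 9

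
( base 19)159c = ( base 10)8847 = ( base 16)228F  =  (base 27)c3i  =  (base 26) d27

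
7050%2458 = 2134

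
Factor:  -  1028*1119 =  - 2^2*3^1 * 257^1*373^1 = - 1150332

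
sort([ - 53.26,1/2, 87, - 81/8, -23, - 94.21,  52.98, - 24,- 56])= [  -  94.21,  -  56, -53.26,-24,  -  23,  -  81/8, 1/2,52.98, 87 ] 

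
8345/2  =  4172+ 1/2=4172.50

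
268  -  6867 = -6599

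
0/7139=0 = 0.00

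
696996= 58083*12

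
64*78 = 4992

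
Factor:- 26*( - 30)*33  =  2^2*3^2*5^1*11^1* 13^1 = 25740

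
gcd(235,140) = 5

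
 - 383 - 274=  - 657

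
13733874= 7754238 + 5979636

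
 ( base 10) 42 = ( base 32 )1a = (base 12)36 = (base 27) 1f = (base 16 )2A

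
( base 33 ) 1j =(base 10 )52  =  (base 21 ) 2a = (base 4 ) 310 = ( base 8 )64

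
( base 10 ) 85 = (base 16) 55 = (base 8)125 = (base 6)221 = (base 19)49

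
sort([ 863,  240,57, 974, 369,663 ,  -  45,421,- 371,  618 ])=[  -  371, - 45,  57, 240, 369, 421, 618, 663,863, 974]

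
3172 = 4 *793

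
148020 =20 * 7401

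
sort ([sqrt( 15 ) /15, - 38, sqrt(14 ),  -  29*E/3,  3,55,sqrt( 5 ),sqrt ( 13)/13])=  [ - 38,-29*E/3,  sqrt( 15) /15, sqrt( 13 )/13,  sqrt( 5 ),3, sqrt( 14 ), 55]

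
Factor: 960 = 2^6*3^1*5^1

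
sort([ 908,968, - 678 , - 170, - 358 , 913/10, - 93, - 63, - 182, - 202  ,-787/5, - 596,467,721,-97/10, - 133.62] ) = [ - 678,-596, - 358 , - 202, - 182, - 170, - 787/5, - 133.62, - 93, - 63, - 97/10,913/10,467,721,908,968] 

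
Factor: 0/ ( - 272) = 0 = 0^1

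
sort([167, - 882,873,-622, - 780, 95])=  [ - 882, - 780, - 622,95 , 167,873 ] 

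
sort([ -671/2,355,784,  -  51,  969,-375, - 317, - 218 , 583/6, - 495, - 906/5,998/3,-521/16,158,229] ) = [ - 495, -375,-671/2, -317 ,  -  218, - 906/5, - 51, - 521/16,583/6,158,229,998/3,  355 , 784 , 969] 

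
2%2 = 0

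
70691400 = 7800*9063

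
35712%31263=4449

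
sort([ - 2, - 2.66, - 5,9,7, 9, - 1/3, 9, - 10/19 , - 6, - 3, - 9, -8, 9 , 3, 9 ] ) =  [ - 9, -8, - 6, - 5 , - 3, - 2.66, - 2, - 10/19,-1/3,3, 7 , 9,9,9 , 9,9]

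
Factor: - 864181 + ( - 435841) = -2^1*650011^1  =  - 1300022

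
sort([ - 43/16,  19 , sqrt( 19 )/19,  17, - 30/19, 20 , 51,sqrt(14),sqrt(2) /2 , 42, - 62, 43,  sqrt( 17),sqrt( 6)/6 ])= [ - 62, - 43/16, - 30/19,sqrt( 19)/19, sqrt(6 )/6,sqrt( 2) /2,sqrt( 14), sqrt( 17), 17, 19 , 20,  42,43,51] 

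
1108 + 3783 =4891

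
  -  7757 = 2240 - 9997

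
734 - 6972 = - 6238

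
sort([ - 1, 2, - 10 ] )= [-10,  -  1,2 ] 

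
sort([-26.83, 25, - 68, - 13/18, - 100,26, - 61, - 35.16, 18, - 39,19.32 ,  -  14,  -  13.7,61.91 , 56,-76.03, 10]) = [-100, - 76.03 , - 68,  -  61,  -  39, - 35.16, - 26.83, - 14, - 13.7 ,- 13/18, 10,18,19.32, 25, 26,56, 61.91 ]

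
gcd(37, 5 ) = 1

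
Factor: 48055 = 5^1*7^1*1373^1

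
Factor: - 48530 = - 2^1*5^1*23^1*211^1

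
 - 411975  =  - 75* 5493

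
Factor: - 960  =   - 2^6*3^1 * 5^1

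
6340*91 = 576940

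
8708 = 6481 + 2227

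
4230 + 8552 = 12782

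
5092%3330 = 1762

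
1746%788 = 170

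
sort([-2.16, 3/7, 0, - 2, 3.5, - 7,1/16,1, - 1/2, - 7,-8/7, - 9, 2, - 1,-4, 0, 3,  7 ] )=[- 9,-7, - 7, - 4,-2.16, - 2,-8/7,-1, - 1/2 , 0,0, 1/16,3/7,  1, 2,3, 3.5, 7]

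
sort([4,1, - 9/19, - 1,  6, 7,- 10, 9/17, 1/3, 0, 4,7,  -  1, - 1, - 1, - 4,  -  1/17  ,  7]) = [ - 10, - 4, - 1,-1,  -  1, - 1, -9/19, - 1/17, 0, 1/3, 9/17, 1 , 4, 4,6, 7 , 7, 7]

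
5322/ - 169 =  -5322/169 =- 31.49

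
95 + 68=163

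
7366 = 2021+5345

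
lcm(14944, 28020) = 224160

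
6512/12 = 542 + 2/3 = 542.67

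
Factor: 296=2^3*37^1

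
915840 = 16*57240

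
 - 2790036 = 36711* (-76)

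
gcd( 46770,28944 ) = 6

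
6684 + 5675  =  12359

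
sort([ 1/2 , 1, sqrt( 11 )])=[1/2 , 1,sqrt ( 11)] 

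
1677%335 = 2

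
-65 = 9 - 74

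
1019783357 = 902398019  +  117385338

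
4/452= 1/113 = 0.01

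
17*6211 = 105587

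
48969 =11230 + 37739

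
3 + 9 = 12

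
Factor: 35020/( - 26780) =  - 13^ (-1)*17^1 = -17/13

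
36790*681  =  25053990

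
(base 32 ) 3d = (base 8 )155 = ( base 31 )3G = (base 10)109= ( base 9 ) 131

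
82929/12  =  27643/4   =  6910.75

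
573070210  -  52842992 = 520227218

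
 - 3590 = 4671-8261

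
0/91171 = 0 = 0.00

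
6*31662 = 189972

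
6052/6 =3026/3 =1008.67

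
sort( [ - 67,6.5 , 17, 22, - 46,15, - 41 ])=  [ - 67, - 46, - 41,6.5,15,17,22]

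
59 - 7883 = -7824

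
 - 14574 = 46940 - 61514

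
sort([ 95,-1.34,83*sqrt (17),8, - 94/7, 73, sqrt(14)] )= [ - 94/7,-1.34, sqrt( 14),  8, 73,95, 83*sqrt( 17 ) ] 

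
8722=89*98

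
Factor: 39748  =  2^2*19^1 * 523^1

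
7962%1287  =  240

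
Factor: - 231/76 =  - 2^(- 2 )*3^1 * 7^1*11^1 * 19^( - 1 ) 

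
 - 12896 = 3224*(- 4 ) 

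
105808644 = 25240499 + 80568145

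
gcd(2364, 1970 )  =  394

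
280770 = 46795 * 6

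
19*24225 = 460275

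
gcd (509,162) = 1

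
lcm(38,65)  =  2470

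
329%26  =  17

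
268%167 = 101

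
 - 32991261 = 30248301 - 63239562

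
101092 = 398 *254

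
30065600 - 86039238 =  - 55973638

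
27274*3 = 81822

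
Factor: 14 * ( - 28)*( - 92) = 36064 = 2^5*7^2*23^1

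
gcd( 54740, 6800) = 340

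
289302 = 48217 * 6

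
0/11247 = 0  =  0.00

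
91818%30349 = 771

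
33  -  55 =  - 22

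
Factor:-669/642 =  - 2^ ( - 1)*107^(-1)*223^1 =- 223/214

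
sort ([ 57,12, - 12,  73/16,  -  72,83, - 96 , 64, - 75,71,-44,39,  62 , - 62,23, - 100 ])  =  [ - 100 , - 96, - 75, - 72, - 62, - 44, - 12 , 73/16, 12,  23, 39,57,62 , 64 , 71,83]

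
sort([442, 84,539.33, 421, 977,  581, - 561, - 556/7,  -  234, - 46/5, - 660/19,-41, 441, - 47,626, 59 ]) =[ - 561, - 234  , - 556/7, - 47, - 41, - 660/19 , - 46/5, 59,  84, 421, 441,442,539.33, 581 , 626,977] 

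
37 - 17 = 20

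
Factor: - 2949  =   - 3^1*983^1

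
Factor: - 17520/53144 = -30/91=- 2^1*3^1  *5^1*7^(  -  1)*13^(-1 )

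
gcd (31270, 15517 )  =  59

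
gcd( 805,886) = 1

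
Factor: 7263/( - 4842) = -3/2 = - 2^( - 1)*3^1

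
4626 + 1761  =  6387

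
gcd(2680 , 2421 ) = 1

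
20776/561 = 20776/561 = 37.03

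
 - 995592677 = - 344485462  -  651107215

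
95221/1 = 95221 = 95221.00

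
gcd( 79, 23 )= 1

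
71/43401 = 71/43401 = 0.00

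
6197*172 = 1065884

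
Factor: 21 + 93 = 114  =  2^1*3^1*19^1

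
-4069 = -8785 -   -  4716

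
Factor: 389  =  389^1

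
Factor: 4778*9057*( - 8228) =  - 2^3*3^1*11^2*17^1 * 2389^1*3019^1 = - 356061318888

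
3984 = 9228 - 5244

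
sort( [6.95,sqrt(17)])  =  [ sqrt ( 17), 6.95 ]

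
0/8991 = 0 = 0.00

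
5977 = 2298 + 3679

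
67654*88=5953552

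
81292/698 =116 + 162/349= 116.46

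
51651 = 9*5739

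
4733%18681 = 4733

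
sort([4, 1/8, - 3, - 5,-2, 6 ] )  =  [ - 5, - 3, - 2,1/8,4, 6] 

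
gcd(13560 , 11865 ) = 1695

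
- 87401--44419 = -42982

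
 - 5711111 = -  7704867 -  - 1993756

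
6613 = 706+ 5907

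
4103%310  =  73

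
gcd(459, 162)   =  27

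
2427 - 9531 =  - 7104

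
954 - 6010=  - 5056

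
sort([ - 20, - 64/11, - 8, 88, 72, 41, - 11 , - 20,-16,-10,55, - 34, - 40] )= [ - 40, - 34, - 20, - 20,  -  16, - 11, - 10, - 8 ,-64/11  ,  41,55,72, 88 ] 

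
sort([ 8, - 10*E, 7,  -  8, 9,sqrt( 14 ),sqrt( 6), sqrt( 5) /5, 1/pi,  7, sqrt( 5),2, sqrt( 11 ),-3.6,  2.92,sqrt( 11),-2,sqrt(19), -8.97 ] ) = [ - 10 *E,-8.97,-8, - 3.6,-2 , 1/pi,sqrt(5) /5, 2, sqrt (5), sqrt ( 6),2.92,sqrt ( 11),sqrt( 11),sqrt( 14),sqrt( 19),7,7,8, 9] 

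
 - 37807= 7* (-5401)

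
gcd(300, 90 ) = 30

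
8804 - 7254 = 1550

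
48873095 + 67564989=116438084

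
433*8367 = 3622911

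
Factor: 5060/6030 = 506/603  =  2^1*3^( - 2)*11^1*23^1*67^( - 1)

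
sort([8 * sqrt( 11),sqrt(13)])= [sqrt(13),  8*sqrt(11)]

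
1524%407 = 303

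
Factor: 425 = 5^2 *17^1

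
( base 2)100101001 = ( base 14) 173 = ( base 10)297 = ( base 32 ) 99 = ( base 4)10221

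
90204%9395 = 5649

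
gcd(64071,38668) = 7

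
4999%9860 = 4999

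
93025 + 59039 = 152064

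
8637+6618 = 15255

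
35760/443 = 80 + 320/443 = 80.72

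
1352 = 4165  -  2813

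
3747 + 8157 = 11904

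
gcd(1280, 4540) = 20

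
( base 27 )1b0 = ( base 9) 1360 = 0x402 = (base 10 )1026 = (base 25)1G1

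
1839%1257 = 582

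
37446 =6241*6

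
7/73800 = 7/73800 = 0.00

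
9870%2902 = 1164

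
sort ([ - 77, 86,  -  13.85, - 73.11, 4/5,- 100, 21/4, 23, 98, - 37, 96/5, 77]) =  [ - 100, - 77, - 73.11,-37, - 13.85, 4/5, 21/4, 96/5 , 23,  77,86, 98] 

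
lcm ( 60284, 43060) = 301420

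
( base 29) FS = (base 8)717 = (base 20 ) 133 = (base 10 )463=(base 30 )FD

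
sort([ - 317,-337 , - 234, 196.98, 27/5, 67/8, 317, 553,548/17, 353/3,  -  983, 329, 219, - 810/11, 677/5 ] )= [-983, - 337,-317,-234, - 810/11, 27/5,67/8, 548/17,353/3,  677/5, 196.98, 219,317, 329,553]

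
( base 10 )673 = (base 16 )2A1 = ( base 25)11N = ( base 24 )141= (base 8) 1241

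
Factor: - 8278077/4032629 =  - 3^1*97^1*443^( - 1 )*9103^(- 1)*28447^1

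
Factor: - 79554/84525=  - 2^1*5^( -2 )* 7^( - 2)*23^( - 1 )*13259^1=- 26518/28175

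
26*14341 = 372866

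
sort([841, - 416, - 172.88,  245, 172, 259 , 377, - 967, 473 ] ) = [ - 967,-416, -172.88, 172, 245,259,377,  473,841 ]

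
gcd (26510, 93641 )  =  1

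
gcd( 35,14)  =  7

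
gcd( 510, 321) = 3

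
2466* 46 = 113436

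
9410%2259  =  374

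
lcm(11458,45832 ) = 45832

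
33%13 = 7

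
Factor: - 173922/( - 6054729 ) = 2^1*7^1*  41^1*101^1*569^( - 1 ) * 3547^ ( - 1 ) = 57974/2018243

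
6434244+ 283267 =6717511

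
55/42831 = 55/42831= 0.00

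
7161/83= 86 + 23/83 = 86.28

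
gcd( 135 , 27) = 27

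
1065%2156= 1065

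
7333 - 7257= 76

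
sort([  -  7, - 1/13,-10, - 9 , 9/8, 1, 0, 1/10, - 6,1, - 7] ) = [ - 10, - 9, - 7, -7,  -  6, - 1/13, 0,1/10,1,1,9/8]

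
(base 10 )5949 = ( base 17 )139G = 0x173D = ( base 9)8140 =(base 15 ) 1b69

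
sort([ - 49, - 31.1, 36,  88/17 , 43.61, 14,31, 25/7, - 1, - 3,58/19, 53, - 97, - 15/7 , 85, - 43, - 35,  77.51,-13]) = [ - 97, - 49,  -  43, - 35 , - 31.1,- 13, - 3 ,-15/7,-1, 58/19, 25/7,  88/17,14, 31 , 36,43.61, 53, 77.51, 85]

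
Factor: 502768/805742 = 2^3*67^1*859^( - 1) = 536/859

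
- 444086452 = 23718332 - 467804784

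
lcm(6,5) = 30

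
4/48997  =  4/48997   =  0.00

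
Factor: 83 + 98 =181 = 181^1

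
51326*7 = 359282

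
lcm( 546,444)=40404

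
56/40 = 7/5 = 1.40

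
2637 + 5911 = 8548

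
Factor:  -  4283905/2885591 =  - 5^1*373^1 *2297^1*2885591^ ( - 1)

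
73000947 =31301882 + 41699065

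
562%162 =76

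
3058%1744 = 1314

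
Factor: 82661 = 131^1 * 631^1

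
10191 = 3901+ 6290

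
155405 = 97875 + 57530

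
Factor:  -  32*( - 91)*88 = 256256 = 2^8*7^1*11^1* 13^1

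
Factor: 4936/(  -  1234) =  - 4 = - 2^2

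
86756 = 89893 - 3137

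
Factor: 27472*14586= 2^5*3^1*11^1*13^1*17^2*101^1 = 400706592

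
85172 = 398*214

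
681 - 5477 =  - 4796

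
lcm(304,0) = 0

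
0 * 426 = 0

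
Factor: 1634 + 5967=7601 = 11^1*691^1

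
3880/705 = 5 + 71/141 = 5.50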